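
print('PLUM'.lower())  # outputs plum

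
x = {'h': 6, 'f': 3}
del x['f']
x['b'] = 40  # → {'h': 6, 'b': 40}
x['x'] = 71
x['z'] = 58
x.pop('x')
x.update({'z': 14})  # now {'h': 6, 'b': 40, 'z': 14}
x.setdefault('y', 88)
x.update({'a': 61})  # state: {'h': 6, 'b': 40, 'z': 14, 'y': 88, 'a': 61}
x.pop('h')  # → 6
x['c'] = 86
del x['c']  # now {'b': 40, 'z': 14, 'y': 88, 'a': 61}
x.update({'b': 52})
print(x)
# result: {'b': 52, 'z': 14, 'y': 88, 'a': 61}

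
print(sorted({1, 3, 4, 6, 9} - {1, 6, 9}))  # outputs [3, 4]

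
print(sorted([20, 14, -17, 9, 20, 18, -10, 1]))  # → [-17, -10, 1, 9, 14, 18, 20, 20]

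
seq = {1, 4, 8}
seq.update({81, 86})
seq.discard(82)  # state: {1, 4, 8, 81, 86}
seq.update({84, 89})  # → {1, 4, 8, 81, 84, 86, 89}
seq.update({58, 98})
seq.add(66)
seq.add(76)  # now {1, 4, 8, 58, 66, 76, 81, 84, 86, 89, 98}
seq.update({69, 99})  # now {1, 4, 8, 58, 66, 69, 76, 81, 84, 86, 89, 98, 99}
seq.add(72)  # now {1, 4, 8, 58, 66, 69, 72, 76, 81, 84, 86, 89, 98, 99}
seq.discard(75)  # {1, 4, 8, 58, 66, 69, 72, 76, 81, 84, 86, 89, 98, 99}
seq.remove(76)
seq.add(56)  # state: {1, 4, 8, 56, 58, 66, 69, 72, 81, 84, 86, 89, 98, 99}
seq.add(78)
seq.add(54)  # {1, 4, 8, 54, 56, 58, 66, 69, 72, 78, 81, 84, 86, 89, 98, 99}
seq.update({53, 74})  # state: {1, 4, 8, 53, 54, 56, 58, 66, 69, 72, 74, 78, 81, 84, 86, 89, 98, 99}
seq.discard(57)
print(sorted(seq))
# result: [1, 4, 8, 53, 54, 56, 58, 66, 69, 72, 74, 78, 81, 84, 86, 89, 98, 99]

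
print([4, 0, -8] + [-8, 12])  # [4, 0, -8, -8, 12]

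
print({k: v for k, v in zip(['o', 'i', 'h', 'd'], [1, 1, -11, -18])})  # {'o': 1, 'i': 1, 'h': -11, 'd': -18}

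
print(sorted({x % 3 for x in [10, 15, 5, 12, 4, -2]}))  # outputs [0, 1, 2]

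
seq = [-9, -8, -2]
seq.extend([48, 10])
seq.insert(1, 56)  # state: [-9, 56, -8, -2, 48, 10]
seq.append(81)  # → [-9, 56, -8, -2, 48, 10, 81]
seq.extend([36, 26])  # [-9, 56, -8, -2, 48, 10, 81, 36, 26]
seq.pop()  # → 26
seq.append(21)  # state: [-9, 56, -8, -2, 48, 10, 81, 36, 21]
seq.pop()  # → 21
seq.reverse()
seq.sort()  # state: [-9, -8, -2, 10, 36, 48, 56, 81]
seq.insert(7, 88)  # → [-9, -8, -2, 10, 36, 48, 56, 88, 81]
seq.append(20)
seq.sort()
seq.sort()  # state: [-9, -8, -2, 10, 20, 36, 48, 56, 81, 88]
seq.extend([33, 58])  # [-9, -8, -2, 10, 20, 36, 48, 56, 81, 88, 33, 58]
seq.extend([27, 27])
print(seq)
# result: [-9, -8, -2, 10, 20, 36, 48, 56, 81, 88, 33, 58, 27, 27]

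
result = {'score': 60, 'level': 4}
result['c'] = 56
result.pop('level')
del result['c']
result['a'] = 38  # {'score': 60, 'a': 38}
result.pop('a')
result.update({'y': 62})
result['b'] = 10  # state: {'score': 60, 'y': 62, 'b': 10}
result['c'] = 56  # {'score': 60, 'y': 62, 'b': 10, 'c': 56}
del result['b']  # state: {'score': 60, 'y': 62, 'c': 56}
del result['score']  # {'y': 62, 'c': 56}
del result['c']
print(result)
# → {'y': 62}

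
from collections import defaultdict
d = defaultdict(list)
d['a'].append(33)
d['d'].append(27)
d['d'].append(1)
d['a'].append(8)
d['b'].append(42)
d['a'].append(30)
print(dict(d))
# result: {'a': [33, 8, 30], 'd': [27, 1], 'b': [42]}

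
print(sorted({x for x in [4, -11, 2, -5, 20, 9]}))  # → [-11, -5, 2, 4, 9, 20]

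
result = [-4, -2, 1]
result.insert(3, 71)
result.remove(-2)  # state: [-4, 1, 71]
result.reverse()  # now [71, 1, -4]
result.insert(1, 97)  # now [71, 97, 1, -4]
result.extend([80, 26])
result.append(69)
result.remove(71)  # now [97, 1, -4, 80, 26, 69]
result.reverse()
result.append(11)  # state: [69, 26, 80, -4, 1, 97, 11]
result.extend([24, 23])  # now [69, 26, 80, -4, 1, 97, 11, 24, 23]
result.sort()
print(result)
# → [-4, 1, 11, 23, 24, 26, 69, 80, 97]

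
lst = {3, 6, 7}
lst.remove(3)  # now {6, 7}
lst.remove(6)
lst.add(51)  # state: {7, 51}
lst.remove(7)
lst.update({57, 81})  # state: {51, 57, 81}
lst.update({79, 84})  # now {51, 57, 79, 81, 84}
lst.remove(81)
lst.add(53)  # {51, 53, 57, 79, 84}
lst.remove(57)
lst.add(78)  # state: {51, 53, 78, 79, 84}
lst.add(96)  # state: {51, 53, 78, 79, 84, 96}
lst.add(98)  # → {51, 53, 78, 79, 84, 96, 98}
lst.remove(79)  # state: {51, 53, 78, 84, 96, 98}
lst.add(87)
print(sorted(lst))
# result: [51, 53, 78, 84, 87, 96, 98]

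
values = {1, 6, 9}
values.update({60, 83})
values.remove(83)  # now {1, 6, 9, 60}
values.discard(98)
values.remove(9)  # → {1, 6, 60}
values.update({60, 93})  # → {1, 6, 60, 93}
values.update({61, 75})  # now {1, 6, 60, 61, 75, 93}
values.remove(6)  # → {1, 60, 61, 75, 93}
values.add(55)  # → {1, 55, 60, 61, 75, 93}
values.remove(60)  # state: {1, 55, 61, 75, 93}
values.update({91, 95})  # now {1, 55, 61, 75, 91, 93, 95}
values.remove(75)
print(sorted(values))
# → [1, 55, 61, 91, 93, 95]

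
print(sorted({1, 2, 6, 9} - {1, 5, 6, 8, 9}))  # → [2]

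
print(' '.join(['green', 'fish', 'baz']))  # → green fish baz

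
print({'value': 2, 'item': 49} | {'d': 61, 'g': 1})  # {'value': 2, 'item': 49, 'd': 61, 'g': 1}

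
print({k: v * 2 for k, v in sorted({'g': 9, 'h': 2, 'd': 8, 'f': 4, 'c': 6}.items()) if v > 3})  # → {'c': 12, 'd': 16, 'f': 8, 'g': 18}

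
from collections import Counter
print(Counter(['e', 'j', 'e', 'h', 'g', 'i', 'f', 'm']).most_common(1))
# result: [('e', 2)]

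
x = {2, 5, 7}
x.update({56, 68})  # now {2, 5, 7, 56, 68}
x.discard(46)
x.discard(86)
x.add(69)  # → {2, 5, 7, 56, 68, 69}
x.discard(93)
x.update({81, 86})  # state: {2, 5, 7, 56, 68, 69, 81, 86}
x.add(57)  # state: {2, 5, 7, 56, 57, 68, 69, 81, 86}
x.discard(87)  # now {2, 5, 7, 56, 57, 68, 69, 81, 86}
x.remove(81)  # {2, 5, 7, 56, 57, 68, 69, 86}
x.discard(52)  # {2, 5, 7, 56, 57, 68, 69, 86}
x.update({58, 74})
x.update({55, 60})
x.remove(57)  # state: {2, 5, 7, 55, 56, 58, 60, 68, 69, 74, 86}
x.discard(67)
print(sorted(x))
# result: [2, 5, 7, 55, 56, 58, 60, 68, 69, 74, 86]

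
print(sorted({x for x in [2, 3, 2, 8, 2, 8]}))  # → [2, 3, 8]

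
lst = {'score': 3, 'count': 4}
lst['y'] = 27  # {'score': 3, 'count': 4, 'y': 27}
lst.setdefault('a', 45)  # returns 45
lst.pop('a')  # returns 45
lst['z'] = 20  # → {'score': 3, 'count': 4, 'y': 27, 'z': 20}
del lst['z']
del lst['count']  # {'score': 3, 'y': 27}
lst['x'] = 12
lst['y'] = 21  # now {'score': 3, 'y': 21, 'x': 12}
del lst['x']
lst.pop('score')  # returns 3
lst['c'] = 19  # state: {'y': 21, 'c': 19}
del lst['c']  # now {'y': 21}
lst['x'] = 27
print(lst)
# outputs {'y': 21, 'x': 27}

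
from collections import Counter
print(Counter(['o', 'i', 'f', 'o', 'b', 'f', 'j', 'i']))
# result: Counter({'o': 2, 'i': 2, 'f': 2, 'b': 1, 'j': 1})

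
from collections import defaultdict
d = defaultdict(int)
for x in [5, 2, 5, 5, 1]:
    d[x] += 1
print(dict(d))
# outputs {5: 3, 2: 1, 1: 1}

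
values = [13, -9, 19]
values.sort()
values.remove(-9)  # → [13, 19]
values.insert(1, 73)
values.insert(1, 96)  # [13, 96, 73, 19]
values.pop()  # 19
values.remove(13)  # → [96, 73]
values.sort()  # [73, 96]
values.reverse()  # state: [96, 73]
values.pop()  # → 73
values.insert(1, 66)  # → [96, 66]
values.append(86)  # [96, 66, 86]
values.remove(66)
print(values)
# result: [96, 86]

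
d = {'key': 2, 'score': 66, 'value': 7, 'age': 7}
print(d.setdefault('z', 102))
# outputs 102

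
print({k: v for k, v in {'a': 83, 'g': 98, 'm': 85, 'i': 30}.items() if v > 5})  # {'a': 83, 'g': 98, 'm': 85, 'i': 30}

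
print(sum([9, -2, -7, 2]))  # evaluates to 2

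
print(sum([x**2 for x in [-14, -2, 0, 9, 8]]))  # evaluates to 345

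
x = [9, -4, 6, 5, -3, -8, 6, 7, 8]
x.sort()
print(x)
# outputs [-8, -4, -3, 5, 6, 6, 7, 8, 9]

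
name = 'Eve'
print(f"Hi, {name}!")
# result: Hi, Eve!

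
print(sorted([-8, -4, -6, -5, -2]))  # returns [-8, -6, -5, -4, -2]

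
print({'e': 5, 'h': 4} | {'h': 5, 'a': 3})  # {'e': 5, 'h': 5, 'a': 3}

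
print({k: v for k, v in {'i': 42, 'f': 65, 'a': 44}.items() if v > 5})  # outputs {'i': 42, 'f': 65, 'a': 44}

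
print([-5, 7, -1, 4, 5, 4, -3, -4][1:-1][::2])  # [7, 4, 4]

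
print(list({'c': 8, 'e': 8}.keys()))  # ['c', 'e']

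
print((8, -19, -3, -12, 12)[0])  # 8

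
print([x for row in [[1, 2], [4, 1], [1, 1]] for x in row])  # [1, 2, 4, 1, 1, 1]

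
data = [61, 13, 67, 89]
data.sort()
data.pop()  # 89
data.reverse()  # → [67, 61, 13]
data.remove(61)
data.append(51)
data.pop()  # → 51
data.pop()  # 13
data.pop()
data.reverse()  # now []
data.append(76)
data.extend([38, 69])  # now [76, 38, 69]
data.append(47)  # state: [76, 38, 69, 47]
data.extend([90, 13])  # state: [76, 38, 69, 47, 90, 13]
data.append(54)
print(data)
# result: [76, 38, 69, 47, 90, 13, 54]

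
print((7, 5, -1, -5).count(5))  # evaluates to 1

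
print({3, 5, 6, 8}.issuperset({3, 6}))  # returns True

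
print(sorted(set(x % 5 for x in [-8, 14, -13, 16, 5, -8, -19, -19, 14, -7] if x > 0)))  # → [0, 1, 4]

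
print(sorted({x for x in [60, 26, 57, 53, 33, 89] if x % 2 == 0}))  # [26, 60]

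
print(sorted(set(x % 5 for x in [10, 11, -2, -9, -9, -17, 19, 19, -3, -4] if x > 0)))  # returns [0, 1, 4]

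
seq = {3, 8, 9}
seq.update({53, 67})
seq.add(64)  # {3, 8, 9, 53, 64, 67}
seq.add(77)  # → {3, 8, 9, 53, 64, 67, 77}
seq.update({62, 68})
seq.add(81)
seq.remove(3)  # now {8, 9, 53, 62, 64, 67, 68, 77, 81}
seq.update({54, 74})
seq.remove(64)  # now {8, 9, 53, 54, 62, 67, 68, 74, 77, 81}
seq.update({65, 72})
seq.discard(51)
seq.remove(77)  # {8, 9, 53, 54, 62, 65, 67, 68, 72, 74, 81}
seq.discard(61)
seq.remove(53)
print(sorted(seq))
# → [8, 9, 54, 62, 65, 67, 68, 72, 74, 81]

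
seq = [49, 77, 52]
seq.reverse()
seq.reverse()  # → [49, 77, 52]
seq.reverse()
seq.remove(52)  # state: [77, 49]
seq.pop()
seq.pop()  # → 77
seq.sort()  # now []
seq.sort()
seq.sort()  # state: []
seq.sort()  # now []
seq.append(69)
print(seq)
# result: [69]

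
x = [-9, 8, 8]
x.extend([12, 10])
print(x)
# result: [-9, 8, 8, 12, 10]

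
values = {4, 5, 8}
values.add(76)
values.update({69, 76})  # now {4, 5, 8, 69, 76}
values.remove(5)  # {4, 8, 69, 76}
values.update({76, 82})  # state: {4, 8, 69, 76, 82}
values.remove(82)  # {4, 8, 69, 76}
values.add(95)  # {4, 8, 69, 76, 95}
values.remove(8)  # {4, 69, 76, 95}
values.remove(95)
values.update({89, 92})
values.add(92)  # {4, 69, 76, 89, 92}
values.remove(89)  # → {4, 69, 76, 92}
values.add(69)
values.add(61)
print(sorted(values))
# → [4, 61, 69, 76, 92]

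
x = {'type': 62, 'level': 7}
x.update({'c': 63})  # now {'type': 62, 'level': 7, 'c': 63}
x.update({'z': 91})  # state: {'type': 62, 'level': 7, 'c': 63, 'z': 91}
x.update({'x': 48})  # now {'type': 62, 'level': 7, 'c': 63, 'z': 91, 'x': 48}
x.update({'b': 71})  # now {'type': 62, 'level': 7, 'c': 63, 'z': 91, 'x': 48, 'b': 71}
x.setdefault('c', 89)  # 63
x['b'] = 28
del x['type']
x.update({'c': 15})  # {'level': 7, 'c': 15, 'z': 91, 'x': 48, 'b': 28}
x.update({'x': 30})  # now {'level': 7, 'c': 15, 'z': 91, 'x': 30, 'b': 28}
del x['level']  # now {'c': 15, 'z': 91, 'x': 30, 'b': 28}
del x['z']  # {'c': 15, 'x': 30, 'b': 28}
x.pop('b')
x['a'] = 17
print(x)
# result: {'c': 15, 'x': 30, 'a': 17}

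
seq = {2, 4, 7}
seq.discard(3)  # {2, 4, 7}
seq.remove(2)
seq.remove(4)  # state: {7}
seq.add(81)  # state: {7, 81}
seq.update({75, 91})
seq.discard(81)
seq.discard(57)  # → {7, 75, 91}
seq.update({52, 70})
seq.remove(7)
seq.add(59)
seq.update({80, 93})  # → {52, 59, 70, 75, 80, 91, 93}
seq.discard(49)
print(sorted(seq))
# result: [52, 59, 70, 75, 80, 91, 93]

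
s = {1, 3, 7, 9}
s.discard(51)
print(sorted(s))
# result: [1, 3, 7, 9]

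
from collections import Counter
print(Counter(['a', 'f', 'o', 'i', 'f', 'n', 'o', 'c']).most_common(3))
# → [('f', 2), ('o', 2), ('a', 1)]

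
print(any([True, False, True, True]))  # True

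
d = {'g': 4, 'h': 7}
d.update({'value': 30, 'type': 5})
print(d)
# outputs {'g': 4, 'h': 7, 'value': 30, 'type': 5}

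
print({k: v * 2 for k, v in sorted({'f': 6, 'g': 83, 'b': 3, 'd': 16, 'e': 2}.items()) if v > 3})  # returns {'d': 32, 'f': 12, 'g': 166}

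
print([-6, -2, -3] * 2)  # [-6, -2, -3, -6, -2, -3]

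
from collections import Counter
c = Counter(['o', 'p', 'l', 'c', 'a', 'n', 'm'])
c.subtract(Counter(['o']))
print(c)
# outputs Counter({'p': 1, 'l': 1, 'c': 1, 'a': 1, 'n': 1, 'm': 1, 'o': 0})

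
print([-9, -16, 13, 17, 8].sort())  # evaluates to None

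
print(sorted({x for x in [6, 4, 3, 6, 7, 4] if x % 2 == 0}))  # [4, 6]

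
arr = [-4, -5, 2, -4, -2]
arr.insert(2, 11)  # [-4, -5, 11, 2, -4, -2]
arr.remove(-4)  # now [-5, 11, 2, -4, -2]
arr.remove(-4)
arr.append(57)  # [-5, 11, 2, -2, 57]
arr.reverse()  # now [57, -2, 2, 11, -5]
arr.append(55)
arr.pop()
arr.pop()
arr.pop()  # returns 11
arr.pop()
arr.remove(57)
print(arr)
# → [-2]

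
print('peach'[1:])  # each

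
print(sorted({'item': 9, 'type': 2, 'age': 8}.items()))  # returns [('age', 8), ('item', 9), ('type', 2)]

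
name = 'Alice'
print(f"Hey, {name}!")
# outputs Hey, Alice!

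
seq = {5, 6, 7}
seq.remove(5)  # {6, 7}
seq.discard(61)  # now {6, 7}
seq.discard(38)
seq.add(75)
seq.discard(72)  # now {6, 7, 75}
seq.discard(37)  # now {6, 7, 75}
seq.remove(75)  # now {6, 7}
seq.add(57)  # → {6, 7, 57}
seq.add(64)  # {6, 7, 57, 64}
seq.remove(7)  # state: {6, 57, 64}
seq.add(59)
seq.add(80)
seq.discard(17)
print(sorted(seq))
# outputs [6, 57, 59, 64, 80]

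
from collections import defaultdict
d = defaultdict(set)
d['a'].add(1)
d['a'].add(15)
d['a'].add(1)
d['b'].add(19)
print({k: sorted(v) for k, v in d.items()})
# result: {'a': [1, 15], 'b': [19]}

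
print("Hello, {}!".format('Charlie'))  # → Hello, Charlie!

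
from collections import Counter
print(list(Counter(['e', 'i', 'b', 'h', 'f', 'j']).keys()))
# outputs ['e', 'i', 'b', 'h', 'f', 'j']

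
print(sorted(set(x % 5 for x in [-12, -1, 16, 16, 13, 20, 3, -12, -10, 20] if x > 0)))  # [0, 1, 3]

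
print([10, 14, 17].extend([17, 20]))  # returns None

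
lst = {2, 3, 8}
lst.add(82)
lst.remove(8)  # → {2, 3, 82}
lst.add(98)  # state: {2, 3, 82, 98}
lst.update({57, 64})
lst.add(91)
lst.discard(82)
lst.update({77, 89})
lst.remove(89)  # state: {2, 3, 57, 64, 77, 91, 98}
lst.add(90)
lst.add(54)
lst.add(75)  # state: {2, 3, 54, 57, 64, 75, 77, 90, 91, 98}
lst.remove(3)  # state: {2, 54, 57, 64, 75, 77, 90, 91, 98}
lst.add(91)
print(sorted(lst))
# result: [2, 54, 57, 64, 75, 77, 90, 91, 98]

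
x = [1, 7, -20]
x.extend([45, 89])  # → [1, 7, -20, 45, 89]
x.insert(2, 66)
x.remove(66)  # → [1, 7, -20, 45, 89]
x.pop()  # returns 89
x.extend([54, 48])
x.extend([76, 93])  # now [1, 7, -20, 45, 54, 48, 76, 93]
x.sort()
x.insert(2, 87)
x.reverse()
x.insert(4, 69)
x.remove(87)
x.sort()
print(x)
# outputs [-20, 1, 7, 45, 48, 54, 69, 76, 93]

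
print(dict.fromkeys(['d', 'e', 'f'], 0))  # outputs {'d': 0, 'e': 0, 'f': 0}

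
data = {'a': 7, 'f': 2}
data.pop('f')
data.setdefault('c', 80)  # 80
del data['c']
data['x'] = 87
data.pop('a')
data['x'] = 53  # {'x': 53}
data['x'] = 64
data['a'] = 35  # {'x': 64, 'a': 35}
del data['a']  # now {'x': 64}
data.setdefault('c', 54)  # 54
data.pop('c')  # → 54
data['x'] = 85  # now {'x': 85}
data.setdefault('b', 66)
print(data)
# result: {'x': 85, 'b': 66}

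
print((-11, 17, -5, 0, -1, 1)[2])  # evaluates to -5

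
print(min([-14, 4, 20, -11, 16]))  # -14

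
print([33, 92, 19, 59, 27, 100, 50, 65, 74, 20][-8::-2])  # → [19, 33]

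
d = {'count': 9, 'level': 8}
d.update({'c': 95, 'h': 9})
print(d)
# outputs {'count': 9, 'level': 8, 'c': 95, 'h': 9}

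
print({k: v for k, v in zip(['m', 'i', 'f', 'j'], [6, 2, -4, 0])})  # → {'m': 6, 'i': 2, 'f': -4, 'j': 0}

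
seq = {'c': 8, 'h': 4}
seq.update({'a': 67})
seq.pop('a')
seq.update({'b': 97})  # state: {'c': 8, 'h': 4, 'b': 97}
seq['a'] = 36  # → {'c': 8, 'h': 4, 'b': 97, 'a': 36}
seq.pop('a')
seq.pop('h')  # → 4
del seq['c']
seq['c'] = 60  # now {'b': 97, 'c': 60}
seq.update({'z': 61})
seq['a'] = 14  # {'b': 97, 'c': 60, 'z': 61, 'a': 14}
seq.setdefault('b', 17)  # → 97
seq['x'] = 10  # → {'b': 97, 'c': 60, 'z': 61, 'a': 14, 'x': 10}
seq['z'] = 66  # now {'b': 97, 'c': 60, 'z': 66, 'a': 14, 'x': 10}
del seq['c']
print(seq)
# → {'b': 97, 'z': 66, 'a': 14, 'x': 10}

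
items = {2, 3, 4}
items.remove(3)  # {2, 4}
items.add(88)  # {2, 4, 88}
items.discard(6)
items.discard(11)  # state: {2, 4, 88}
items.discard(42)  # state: {2, 4, 88}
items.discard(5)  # {2, 4, 88}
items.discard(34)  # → {2, 4, 88}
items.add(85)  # {2, 4, 85, 88}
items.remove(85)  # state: {2, 4, 88}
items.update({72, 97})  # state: {2, 4, 72, 88, 97}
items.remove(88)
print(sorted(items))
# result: [2, 4, 72, 97]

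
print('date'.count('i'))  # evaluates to 0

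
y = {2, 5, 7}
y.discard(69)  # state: {2, 5, 7}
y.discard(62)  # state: {2, 5, 7}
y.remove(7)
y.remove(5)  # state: {2}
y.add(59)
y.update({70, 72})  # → {2, 59, 70, 72}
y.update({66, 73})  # {2, 59, 66, 70, 72, 73}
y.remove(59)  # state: {2, 66, 70, 72, 73}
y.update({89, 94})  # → {2, 66, 70, 72, 73, 89, 94}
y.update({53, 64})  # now {2, 53, 64, 66, 70, 72, 73, 89, 94}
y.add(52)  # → {2, 52, 53, 64, 66, 70, 72, 73, 89, 94}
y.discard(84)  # {2, 52, 53, 64, 66, 70, 72, 73, 89, 94}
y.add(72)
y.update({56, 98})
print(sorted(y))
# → [2, 52, 53, 56, 64, 66, 70, 72, 73, 89, 94, 98]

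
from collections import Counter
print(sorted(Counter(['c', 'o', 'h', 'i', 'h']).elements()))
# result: ['c', 'h', 'h', 'i', 'o']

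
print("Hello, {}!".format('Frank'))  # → Hello, Frank!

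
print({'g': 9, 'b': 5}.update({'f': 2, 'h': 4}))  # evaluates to None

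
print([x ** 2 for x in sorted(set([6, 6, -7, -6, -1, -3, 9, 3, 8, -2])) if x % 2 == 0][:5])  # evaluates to [36, 4, 36, 64]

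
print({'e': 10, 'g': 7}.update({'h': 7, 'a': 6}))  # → None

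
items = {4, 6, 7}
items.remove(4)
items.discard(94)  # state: {6, 7}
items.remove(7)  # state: {6}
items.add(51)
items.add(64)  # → {6, 51, 64}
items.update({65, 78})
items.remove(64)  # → {6, 51, 65, 78}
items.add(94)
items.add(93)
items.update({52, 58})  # {6, 51, 52, 58, 65, 78, 93, 94}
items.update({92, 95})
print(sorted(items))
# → [6, 51, 52, 58, 65, 78, 92, 93, 94, 95]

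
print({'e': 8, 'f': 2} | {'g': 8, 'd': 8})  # {'e': 8, 'f': 2, 'g': 8, 'd': 8}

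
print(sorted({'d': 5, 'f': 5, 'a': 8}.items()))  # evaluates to [('a', 8), ('d', 5), ('f', 5)]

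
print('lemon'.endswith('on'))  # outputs True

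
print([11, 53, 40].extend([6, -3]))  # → None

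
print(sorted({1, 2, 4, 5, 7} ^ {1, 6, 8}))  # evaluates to [2, 4, 5, 6, 7, 8]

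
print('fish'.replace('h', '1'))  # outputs fis1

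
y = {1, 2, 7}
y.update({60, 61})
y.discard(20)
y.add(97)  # {1, 2, 7, 60, 61, 97}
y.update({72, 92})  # {1, 2, 7, 60, 61, 72, 92, 97}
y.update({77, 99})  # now {1, 2, 7, 60, 61, 72, 77, 92, 97, 99}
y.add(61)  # {1, 2, 7, 60, 61, 72, 77, 92, 97, 99}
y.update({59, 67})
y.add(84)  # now {1, 2, 7, 59, 60, 61, 67, 72, 77, 84, 92, 97, 99}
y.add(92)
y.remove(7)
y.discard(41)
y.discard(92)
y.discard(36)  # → {1, 2, 59, 60, 61, 67, 72, 77, 84, 97, 99}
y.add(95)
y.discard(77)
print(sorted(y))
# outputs [1, 2, 59, 60, 61, 67, 72, 84, 95, 97, 99]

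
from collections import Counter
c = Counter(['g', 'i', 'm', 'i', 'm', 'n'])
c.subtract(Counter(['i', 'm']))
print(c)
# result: Counter({'g': 1, 'i': 1, 'm': 1, 'n': 1})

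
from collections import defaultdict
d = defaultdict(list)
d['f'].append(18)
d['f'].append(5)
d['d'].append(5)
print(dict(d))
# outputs {'f': [18, 5], 'd': [5]}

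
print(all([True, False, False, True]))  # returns False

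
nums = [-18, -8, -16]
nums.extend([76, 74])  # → [-18, -8, -16, 76, 74]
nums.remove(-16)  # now [-18, -8, 76, 74]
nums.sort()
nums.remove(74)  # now [-18, -8, 76]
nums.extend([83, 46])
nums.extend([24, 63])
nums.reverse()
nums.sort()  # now [-18, -8, 24, 46, 63, 76, 83]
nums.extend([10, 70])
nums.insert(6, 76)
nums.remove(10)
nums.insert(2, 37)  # [-18, -8, 37, 24, 46, 63, 76, 76, 83, 70]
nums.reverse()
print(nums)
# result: [70, 83, 76, 76, 63, 46, 24, 37, -8, -18]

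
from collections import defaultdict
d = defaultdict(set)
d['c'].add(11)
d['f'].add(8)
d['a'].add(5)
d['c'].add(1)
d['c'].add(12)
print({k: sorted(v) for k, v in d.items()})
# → {'c': [1, 11, 12], 'f': [8], 'a': [5]}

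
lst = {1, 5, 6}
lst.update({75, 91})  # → {1, 5, 6, 75, 91}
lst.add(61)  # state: {1, 5, 6, 61, 75, 91}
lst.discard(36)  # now {1, 5, 6, 61, 75, 91}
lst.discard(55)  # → {1, 5, 6, 61, 75, 91}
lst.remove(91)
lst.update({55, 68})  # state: {1, 5, 6, 55, 61, 68, 75}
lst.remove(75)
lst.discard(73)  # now {1, 5, 6, 55, 61, 68}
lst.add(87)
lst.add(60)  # {1, 5, 6, 55, 60, 61, 68, 87}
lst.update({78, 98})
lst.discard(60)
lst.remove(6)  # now {1, 5, 55, 61, 68, 78, 87, 98}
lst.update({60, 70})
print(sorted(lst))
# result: [1, 5, 55, 60, 61, 68, 70, 78, 87, 98]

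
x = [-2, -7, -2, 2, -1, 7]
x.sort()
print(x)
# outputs [-7, -2, -2, -1, 2, 7]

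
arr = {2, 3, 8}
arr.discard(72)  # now {2, 3, 8}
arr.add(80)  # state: {2, 3, 8, 80}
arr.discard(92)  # {2, 3, 8, 80}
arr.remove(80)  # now {2, 3, 8}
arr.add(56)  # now {2, 3, 8, 56}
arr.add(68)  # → {2, 3, 8, 56, 68}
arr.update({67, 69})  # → {2, 3, 8, 56, 67, 68, 69}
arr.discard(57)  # {2, 3, 8, 56, 67, 68, 69}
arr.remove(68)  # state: {2, 3, 8, 56, 67, 69}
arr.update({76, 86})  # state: {2, 3, 8, 56, 67, 69, 76, 86}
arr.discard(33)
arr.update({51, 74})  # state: {2, 3, 8, 51, 56, 67, 69, 74, 76, 86}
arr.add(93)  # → {2, 3, 8, 51, 56, 67, 69, 74, 76, 86, 93}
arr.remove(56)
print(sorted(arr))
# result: [2, 3, 8, 51, 67, 69, 74, 76, 86, 93]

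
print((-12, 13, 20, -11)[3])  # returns -11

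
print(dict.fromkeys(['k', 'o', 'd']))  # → {'k': None, 'o': None, 'd': None}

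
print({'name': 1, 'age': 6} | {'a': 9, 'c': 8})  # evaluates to {'name': 1, 'age': 6, 'a': 9, 'c': 8}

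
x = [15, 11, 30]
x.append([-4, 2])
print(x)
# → [15, 11, 30, [-4, 2]]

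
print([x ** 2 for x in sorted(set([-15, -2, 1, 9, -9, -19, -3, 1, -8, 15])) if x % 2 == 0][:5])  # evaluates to [64, 4]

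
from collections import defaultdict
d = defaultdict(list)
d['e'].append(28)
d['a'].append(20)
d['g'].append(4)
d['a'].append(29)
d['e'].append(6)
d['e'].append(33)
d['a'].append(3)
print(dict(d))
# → {'e': [28, 6, 33], 'a': [20, 29, 3], 'g': [4]}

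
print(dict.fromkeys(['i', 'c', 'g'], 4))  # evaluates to {'i': 4, 'c': 4, 'g': 4}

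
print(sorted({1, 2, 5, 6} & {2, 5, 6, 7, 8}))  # [2, 5, 6]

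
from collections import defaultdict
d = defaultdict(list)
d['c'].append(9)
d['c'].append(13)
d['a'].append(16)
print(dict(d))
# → {'c': [9, 13], 'a': [16]}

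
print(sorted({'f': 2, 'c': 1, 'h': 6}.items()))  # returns [('c', 1), ('f', 2), ('h', 6)]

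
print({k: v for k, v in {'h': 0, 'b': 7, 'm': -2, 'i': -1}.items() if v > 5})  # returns {'b': 7}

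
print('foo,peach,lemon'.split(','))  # ['foo', 'peach', 'lemon']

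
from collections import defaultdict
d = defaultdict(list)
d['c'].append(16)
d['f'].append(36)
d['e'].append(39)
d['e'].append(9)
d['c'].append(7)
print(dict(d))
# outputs {'c': [16, 7], 'f': [36], 'e': [39, 9]}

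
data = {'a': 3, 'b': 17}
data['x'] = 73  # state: {'a': 3, 'b': 17, 'x': 73}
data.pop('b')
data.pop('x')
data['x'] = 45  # {'a': 3, 'x': 45}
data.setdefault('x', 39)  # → 45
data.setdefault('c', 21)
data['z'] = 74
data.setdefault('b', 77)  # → 77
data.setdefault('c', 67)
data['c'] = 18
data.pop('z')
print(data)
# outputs {'a': 3, 'x': 45, 'c': 18, 'b': 77}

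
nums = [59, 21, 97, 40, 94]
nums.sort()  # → [21, 40, 59, 94, 97]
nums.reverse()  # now [97, 94, 59, 40, 21]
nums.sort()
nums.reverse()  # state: [97, 94, 59, 40, 21]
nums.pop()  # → 21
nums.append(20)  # [97, 94, 59, 40, 20]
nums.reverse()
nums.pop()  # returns 97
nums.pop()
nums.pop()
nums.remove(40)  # [20]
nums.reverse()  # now [20]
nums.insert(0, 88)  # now [88, 20]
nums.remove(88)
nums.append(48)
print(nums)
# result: [20, 48]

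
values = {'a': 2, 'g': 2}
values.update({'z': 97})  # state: {'a': 2, 'g': 2, 'z': 97}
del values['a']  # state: {'g': 2, 'z': 97}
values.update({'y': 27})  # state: {'g': 2, 'z': 97, 'y': 27}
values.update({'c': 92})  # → {'g': 2, 'z': 97, 'y': 27, 'c': 92}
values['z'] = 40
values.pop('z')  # 40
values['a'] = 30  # {'g': 2, 'y': 27, 'c': 92, 'a': 30}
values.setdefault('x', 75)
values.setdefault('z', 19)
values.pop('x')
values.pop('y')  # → 27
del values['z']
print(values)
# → {'g': 2, 'c': 92, 'a': 30}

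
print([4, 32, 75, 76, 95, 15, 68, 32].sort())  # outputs None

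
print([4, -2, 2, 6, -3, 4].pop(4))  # -3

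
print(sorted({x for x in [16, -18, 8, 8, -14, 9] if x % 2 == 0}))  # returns [-18, -14, 8, 16]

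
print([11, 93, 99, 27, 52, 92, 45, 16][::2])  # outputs [11, 99, 52, 45]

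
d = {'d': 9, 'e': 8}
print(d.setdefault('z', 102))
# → 102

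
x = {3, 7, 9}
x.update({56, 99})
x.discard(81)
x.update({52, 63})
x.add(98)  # {3, 7, 9, 52, 56, 63, 98, 99}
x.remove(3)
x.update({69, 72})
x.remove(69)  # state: {7, 9, 52, 56, 63, 72, 98, 99}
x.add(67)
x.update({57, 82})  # {7, 9, 52, 56, 57, 63, 67, 72, 82, 98, 99}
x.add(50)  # {7, 9, 50, 52, 56, 57, 63, 67, 72, 82, 98, 99}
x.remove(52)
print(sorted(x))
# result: [7, 9, 50, 56, 57, 63, 67, 72, 82, 98, 99]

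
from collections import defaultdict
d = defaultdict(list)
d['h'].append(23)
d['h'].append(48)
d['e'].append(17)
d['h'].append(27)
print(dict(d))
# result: {'h': [23, 48, 27], 'e': [17]}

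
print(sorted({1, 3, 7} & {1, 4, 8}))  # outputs [1]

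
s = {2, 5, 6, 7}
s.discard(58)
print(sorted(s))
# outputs [2, 5, 6, 7]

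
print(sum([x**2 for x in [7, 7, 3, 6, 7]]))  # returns 192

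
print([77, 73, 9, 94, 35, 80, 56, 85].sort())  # None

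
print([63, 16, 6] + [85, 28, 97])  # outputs [63, 16, 6, 85, 28, 97]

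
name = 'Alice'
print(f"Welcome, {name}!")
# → Welcome, Alice!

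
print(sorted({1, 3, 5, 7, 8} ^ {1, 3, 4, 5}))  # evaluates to [4, 7, 8]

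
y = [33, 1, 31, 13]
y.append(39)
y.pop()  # 39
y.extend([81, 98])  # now [33, 1, 31, 13, 81, 98]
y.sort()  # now [1, 13, 31, 33, 81, 98]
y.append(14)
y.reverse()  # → [14, 98, 81, 33, 31, 13, 1]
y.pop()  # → 1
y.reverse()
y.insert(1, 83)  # [13, 83, 31, 33, 81, 98, 14]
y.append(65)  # [13, 83, 31, 33, 81, 98, 14, 65]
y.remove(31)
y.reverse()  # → [65, 14, 98, 81, 33, 83, 13]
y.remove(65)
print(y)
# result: [14, 98, 81, 33, 83, 13]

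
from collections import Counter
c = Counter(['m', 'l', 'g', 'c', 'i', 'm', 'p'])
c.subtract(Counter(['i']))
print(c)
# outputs Counter({'m': 2, 'l': 1, 'g': 1, 'c': 1, 'p': 1, 'i': 0})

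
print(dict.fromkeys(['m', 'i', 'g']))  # {'m': None, 'i': None, 'g': None}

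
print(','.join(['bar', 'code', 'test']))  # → bar,code,test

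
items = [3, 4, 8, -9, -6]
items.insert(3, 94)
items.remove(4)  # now [3, 8, 94, -9, -6]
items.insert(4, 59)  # [3, 8, 94, -9, 59, -6]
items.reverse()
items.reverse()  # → [3, 8, 94, -9, 59, -6]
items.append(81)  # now [3, 8, 94, -9, 59, -6, 81]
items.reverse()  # [81, -6, 59, -9, 94, 8, 3]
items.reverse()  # [3, 8, 94, -9, 59, -6, 81]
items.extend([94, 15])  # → [3, 8, 94, -9, 59, -6, 81, 94, 15]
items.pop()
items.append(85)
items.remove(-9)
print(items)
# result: [3, 8, 94, 59, -6, 81, 94, 85]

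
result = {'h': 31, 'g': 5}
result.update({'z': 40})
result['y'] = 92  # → {'h': 31, 'g': 5, 'z': 40, 'y': 92}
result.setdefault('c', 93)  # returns 93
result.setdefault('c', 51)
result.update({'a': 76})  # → {'h': 31, 'g': 5, 'z': 40, 'y': 92, 'c': 93, 'a': 76}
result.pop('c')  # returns 93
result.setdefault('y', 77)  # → 92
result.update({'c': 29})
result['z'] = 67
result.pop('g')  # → 5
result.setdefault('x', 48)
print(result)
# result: {'h': 31, 'z': 67, 'y': 92, 'a': 76, 'c': 29, 'x': 48}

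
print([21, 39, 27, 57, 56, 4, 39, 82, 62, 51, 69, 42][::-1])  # [42, 69, 51, 62, 82, 39, 4, 56, 57, 27, 39, 21]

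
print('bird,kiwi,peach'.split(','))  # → ['bird', 'kiwi', 'peach']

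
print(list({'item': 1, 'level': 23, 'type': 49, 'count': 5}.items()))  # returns [('item', 1), ('level', 23), ('type', 49), ('count', 5)]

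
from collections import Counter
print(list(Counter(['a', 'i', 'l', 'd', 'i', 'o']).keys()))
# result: ['a', 'i', 'l', 'd', 'o']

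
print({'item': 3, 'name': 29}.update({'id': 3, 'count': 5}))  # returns None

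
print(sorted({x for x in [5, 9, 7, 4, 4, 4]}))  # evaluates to [4, 5, 7, 9]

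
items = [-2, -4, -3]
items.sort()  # [-4, -3, -2]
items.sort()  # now [-4, -3, -2]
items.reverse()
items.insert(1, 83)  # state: [-2, 83, -3, -4]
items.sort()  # [-4, -3, -2, 83]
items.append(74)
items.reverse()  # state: [74, 83, -2, -3, -4]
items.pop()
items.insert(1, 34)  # [74, 34, 83, -2, -3]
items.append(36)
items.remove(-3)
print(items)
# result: [74, 34, 83, -2, 36]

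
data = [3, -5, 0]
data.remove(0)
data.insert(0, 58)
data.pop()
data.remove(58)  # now [3]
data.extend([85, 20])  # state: [3, 85, 20]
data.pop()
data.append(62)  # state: [3, 85, 62]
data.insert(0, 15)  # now [15, 3, 85, 62]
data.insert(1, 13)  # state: [15, 13, 3, 85, 62]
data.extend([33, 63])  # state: [15, 13, 3, 85, 62, 33, 63]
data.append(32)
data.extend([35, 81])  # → [15, 13, 3, 85, 62, 33, 63, 32, 35, 81]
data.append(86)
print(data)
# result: [15, 13, 3, 85, 62, 33, 63, 32, 35, 81, 86]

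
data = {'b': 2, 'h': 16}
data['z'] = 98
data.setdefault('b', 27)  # 2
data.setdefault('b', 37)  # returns 2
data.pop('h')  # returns 16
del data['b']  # {'z': 98}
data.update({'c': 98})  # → {'z': 98, 'c': 98}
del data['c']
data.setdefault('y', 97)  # 97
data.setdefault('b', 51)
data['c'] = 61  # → {'z': 98, 'y': 97, 'b': 51, 'c': 61}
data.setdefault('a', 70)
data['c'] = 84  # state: {'z': 98, 'y': 97, 'b': 51, 'c': 84, 'a': 70}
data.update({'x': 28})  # {'z': 98, 'y': 97, 'b': 51, 'c': 84, 'a': 70, 'x': 28}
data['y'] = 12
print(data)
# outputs {'z': 98, 'y': 12, 'b': 51, 'c': 84, 'a': 70, 'x': 28}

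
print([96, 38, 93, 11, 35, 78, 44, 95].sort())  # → None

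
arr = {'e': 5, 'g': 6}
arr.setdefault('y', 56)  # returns 56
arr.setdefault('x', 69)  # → 69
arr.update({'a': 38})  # {'e': 5, 'g': 6, 'y': 56, 'x': 69, 'a': 38}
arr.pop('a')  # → 38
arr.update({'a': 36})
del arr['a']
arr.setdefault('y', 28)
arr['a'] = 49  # {'e': 5, 'g': 6, 'y': 56, 'x': 69, 'a': 49}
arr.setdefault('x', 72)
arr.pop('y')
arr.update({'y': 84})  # {'e': 5, 'g': 6, 'x': 69, 'a': 49, 'y': 84}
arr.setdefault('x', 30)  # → 69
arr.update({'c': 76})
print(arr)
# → {'e': 5, 'g': 6, 'x': 69, 'a': 49, 'y': 84, 'c': 76}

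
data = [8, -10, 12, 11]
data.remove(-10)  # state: [8, 12, 11]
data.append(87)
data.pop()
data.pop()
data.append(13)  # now [8, 12, 13]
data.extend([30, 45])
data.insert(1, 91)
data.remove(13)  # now [8, 91, 12, 30, 45]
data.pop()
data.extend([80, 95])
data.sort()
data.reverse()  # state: [95, 91, 80, 30, 12, 8]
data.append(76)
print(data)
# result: [95, 91, 80, 30, 12, 8, 76]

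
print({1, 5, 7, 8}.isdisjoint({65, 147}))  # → True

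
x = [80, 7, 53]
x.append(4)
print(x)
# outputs [80, 7, 53, 4]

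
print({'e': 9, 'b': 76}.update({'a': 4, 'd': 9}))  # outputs None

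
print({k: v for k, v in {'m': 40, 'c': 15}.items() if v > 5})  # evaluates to {'m': 40, 'c': 15}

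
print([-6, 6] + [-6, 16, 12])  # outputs [-6, 6, -6, 16, 12]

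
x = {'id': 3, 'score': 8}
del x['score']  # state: {'id': 3}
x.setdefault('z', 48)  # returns 48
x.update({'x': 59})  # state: {'id': 3, 'z': 48, 'x': 59}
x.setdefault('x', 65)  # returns 59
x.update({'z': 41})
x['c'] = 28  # {'id': 3, 'z': 41, 'x': 59, 'c': 28}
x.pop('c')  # 28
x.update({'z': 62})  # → {'id': 3, 'z': 62, 'x': 59}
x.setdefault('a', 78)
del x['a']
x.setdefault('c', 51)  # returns 51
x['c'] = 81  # {'id': 3, 'z': 62, 'x': 59, 'c': 81}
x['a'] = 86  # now {'id': 3, 'z': 62, 'x': 59, 'c': 81, 'a': 86}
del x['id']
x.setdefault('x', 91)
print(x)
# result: {'z': 62, 'x': 59, 'c': 81, 'a': 86}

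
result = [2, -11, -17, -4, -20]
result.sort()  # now [-20, -17, -11, -4, 2]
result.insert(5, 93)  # [-20, -17, -11, -4, 2, 93]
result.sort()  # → [-20, -17, -11, -4, 2, 93]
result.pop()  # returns 93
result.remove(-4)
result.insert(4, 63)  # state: [-20, -17, -11, 2, 63]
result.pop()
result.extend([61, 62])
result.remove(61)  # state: [-20, -17, -11, 2, 62]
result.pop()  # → 62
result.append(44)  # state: [-20, -17, -11, 2, 44]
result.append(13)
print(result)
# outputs [-20, -17, -11, 2, 44, 13]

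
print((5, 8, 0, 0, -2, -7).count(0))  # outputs 2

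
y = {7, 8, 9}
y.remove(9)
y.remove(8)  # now {7}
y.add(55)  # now {7, 55}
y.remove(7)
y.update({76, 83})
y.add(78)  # {55, 76, 78, 83}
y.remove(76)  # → {55, 78, 83}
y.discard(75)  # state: {55, 78, 83}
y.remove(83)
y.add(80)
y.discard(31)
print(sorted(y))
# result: [55, 78, 80]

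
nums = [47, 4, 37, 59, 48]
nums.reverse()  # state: [48, 59, 37, 4, 47]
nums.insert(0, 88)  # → [88, 48, 59, 37, 4, 47]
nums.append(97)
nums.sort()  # [4, 37, 47, 48, 59, 88, 97]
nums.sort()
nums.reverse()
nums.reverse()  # [4, 37, 47, 48, 59, 88, 97]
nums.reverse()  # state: [97, 88, 59, 48, 47, 37, 4]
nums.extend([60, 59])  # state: [97, 88, 59, 48, 47, 37, 4, 60, 59]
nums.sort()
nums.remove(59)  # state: [4, 37, 47, 48, 59, 60, 88, 97]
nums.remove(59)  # [4, 37, 47, 48, 60, 88, 97]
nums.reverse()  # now [97, 88, 60, 48, 47, 37, 4]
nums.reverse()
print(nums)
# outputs [4, 37, 47, 48, 60, 88, 97]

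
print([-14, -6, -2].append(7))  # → None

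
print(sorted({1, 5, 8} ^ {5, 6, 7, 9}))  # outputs [1, 6, 7, 8, 9]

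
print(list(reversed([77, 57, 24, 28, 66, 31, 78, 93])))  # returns [93, 78, 31, 66, 28, 24, 57, 77]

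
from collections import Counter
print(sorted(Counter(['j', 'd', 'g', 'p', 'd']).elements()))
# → ['d', 'd', 'g', 'j', 'p']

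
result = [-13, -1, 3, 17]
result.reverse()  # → [17, 3, -1, -13]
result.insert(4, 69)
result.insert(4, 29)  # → [17, 3, -1, -13, 29, 69]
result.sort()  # [-13, -1, 3, 17, 29, 69]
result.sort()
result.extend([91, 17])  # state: [-13, -1, 3, 17, 29, 69, 91, 17]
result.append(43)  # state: [-13, -1, 3, 17, 29, 69, 91, 17, 43]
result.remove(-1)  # [-13, 3, 17, 29, 69, 91, 17, 43]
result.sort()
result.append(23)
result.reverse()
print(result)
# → [23, 91, 69, 43, 29, 17, 17, 3, -13]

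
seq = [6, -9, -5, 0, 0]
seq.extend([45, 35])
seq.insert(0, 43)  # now [43, 6, -9, -5, 0, 0, 45, 35]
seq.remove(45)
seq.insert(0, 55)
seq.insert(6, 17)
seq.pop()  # 35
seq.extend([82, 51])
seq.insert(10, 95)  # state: [55, 43, 6, -9, -5, 0, 17, 0, 82, 51, 95]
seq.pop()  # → 95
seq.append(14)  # [55, 43, 6, -9, -5, 0, 17, 0, 82, 51, 14]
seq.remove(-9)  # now [55, 43, 6, -5, 0, 17, 0, 82, 51, 14]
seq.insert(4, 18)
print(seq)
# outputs [55, 43, 6, -5, 18, 0, 17, 0, 82, 51, 14]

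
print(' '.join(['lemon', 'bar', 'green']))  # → lemon bar green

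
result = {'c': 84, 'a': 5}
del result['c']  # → {'a': 5}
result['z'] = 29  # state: {'a': 5, 'z': 29}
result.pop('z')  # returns 29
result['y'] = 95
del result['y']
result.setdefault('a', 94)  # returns 5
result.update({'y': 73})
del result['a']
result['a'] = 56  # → {'y': 73, 'a': 56}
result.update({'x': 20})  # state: {'y': 73, 'a': 56, 'x': 20}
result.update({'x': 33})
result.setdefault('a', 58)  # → 56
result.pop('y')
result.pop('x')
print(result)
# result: {'a': 56}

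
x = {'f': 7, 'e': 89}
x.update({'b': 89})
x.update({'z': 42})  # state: {'f': 7, 'e': 89, 'b': 89, 'z': 42}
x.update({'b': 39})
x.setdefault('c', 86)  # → 86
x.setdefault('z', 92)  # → 42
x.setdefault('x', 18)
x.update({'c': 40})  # {'f': 7, 'e': 89, 'b': 39, 'z': 42, 'c': 40, 'x': 18}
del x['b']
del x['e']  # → {'f': 7, 'z': 42, 'c': 40, 'x': 18}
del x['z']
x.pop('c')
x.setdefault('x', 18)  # 18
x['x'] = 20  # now {'f': 7, 'x': 20}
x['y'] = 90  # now {'f': 7, 'x': 20, 'y': 90}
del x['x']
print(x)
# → {'f': 7, 'y': 90}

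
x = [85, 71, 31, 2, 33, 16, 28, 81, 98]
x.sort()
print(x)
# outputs [2, 16, 28, 31, 33, 71, 81, 85, 98]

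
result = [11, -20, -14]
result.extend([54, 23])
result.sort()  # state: [-20, -14, 11, 23, 54]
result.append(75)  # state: [-20, -14, 11, 23, 54, 75]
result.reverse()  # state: [75, 54, 23, 11, -14, -20]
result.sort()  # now [-20, -14, 11, 23, 54, 75]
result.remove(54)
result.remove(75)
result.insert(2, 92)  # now [-20, -14, 92, 11, 23]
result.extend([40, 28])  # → [-20, -14, 92, 11, 23, 40, 28]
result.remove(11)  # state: [-20, -14, 92, 23, 40, 28]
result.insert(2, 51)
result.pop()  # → 28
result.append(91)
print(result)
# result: [-20, -14, 51, 92, 23, 40, 91]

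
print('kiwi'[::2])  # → kw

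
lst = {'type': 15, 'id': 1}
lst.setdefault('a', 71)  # 71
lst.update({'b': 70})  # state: {'type': 15, 'id': 1, 'a': 71, 'b': 70}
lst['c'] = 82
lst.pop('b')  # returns 70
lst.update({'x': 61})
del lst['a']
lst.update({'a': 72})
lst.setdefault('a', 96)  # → 72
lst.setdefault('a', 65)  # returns 72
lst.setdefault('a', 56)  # 72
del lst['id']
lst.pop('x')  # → 61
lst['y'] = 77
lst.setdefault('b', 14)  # 14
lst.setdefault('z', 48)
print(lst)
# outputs {'type': 15, 'c': 82, 'a': 72, 'y': 77, 'b': 14, 'z': 48}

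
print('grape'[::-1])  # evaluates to eparg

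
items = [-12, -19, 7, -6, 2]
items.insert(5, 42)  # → [-12, -19, 7, -6, 2, 42]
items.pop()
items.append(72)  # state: [-12, -19, 7, -6, 2, 72]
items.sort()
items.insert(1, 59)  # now [-19, 59, -12, -6, 2, 7, 72]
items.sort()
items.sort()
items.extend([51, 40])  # [-19, -12, -6, 2, 7, 59, 72, 51, 40]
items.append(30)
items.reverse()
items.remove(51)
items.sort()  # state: [-19, -12, -6, 2, 7, 30, 40, 59, 72]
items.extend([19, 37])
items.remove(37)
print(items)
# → [-19, -12, -6, 2, 7, 30, 40, 59, 72, 19]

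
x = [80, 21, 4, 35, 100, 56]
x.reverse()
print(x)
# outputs [56, 100, 35, 4, 21, 80]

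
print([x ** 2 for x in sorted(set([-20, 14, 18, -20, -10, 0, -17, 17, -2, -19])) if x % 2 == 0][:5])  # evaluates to [400, 100, 4, 0, 196]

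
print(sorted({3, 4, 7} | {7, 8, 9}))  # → [3, 4, 7, 8, 9]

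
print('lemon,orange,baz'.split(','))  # ['lemon', 'orange', 'baz']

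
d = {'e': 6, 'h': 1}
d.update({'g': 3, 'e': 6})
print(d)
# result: {'e': 6, 'h': 1, 'g': 3}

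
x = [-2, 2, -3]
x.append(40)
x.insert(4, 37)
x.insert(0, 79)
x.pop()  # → 37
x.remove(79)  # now [-2, 2, -3, 40]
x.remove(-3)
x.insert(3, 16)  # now [-2, 2, 40, 16]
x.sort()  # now [-2, 2, 16, 40]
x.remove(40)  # [-2, 2, 16]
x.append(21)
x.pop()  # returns 21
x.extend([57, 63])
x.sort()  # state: [-2, 2, 16, 57, 63]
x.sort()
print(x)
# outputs [-2, 2, 16, 57, 63]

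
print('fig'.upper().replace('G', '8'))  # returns FI8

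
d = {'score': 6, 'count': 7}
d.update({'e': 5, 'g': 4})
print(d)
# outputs {'score': 6, 'count': 7, 'e': 5, 'g': 4}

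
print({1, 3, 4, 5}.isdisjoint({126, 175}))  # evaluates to True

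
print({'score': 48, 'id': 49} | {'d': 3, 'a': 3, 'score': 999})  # {'score': 999, 'id': 49, 'd': 3, 'a': 3}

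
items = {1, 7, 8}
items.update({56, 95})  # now {1, 7, 8, 56, 95}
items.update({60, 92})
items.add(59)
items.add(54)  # {1, 7, 8, 54, 56, 59, 60, 92, 95}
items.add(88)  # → {1, 7, 8, 54, 56, 59, 60, 88, 92, 95}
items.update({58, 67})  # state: {1, 7, 8, 54, 56, 58, 59, 60, 67, 88, 92, 95}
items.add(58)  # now {1, 7, 8, 54, 56, 58, 59, 60, 67, 88, 92, 95}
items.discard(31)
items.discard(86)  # {1, 7, 8, 54, 56, 58, 59, 60, 67, 88, 92, 95}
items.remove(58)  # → {1, 7, 8, 54, 56, 59, 60, 67, 88, 92, 95}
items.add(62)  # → {1, 7, 8, 54, 56, 59, 60, 62, 67, 88, 92, 95}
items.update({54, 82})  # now {1, 7, 8, 54, 56, 59, 60, 62, 67, 82, 88, 92, 95}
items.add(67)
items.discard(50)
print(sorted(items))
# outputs [1, 7, 8, 54, 56, 59, 60, 62, 67, 82, 88, 92, 95]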